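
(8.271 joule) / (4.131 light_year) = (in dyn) 2.116e-11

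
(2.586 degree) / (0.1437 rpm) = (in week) 4.959e-06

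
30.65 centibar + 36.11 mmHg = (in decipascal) 3.546e+05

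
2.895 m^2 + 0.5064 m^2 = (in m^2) 3.401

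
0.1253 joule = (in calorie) 0.02995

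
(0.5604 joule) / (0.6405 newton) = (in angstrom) 8.749e+09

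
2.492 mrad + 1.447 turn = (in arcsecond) 1.876e+06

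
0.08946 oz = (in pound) 0.005591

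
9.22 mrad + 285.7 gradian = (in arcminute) 1.546e+04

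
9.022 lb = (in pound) 9.022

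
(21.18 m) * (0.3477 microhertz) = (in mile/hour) 1.647e-05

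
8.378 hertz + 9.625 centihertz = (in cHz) 847.4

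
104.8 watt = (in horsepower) 0.1405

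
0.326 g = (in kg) 0.000326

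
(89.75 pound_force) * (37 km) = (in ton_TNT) 0.00353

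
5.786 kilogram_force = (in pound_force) 12.76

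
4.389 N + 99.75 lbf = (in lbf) 100.7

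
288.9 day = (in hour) 6934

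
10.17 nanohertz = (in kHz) 1.017e-11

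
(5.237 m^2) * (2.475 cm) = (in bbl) 0.8153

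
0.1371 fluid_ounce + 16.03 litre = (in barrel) 0.1009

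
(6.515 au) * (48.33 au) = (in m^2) 7.047e+24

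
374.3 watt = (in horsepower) 0.5019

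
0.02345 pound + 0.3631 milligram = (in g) 10.64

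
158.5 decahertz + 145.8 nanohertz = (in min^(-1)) 9.51e+04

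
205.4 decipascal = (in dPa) 205.4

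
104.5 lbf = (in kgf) 47.4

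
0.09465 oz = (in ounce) 0.09465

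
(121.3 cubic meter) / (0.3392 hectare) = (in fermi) 3.576e+13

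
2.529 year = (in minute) 1.329e+06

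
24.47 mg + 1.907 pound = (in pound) 1.907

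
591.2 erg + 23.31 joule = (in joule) 23.31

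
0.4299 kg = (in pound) 0.9478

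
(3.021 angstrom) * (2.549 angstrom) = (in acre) 1.903e-23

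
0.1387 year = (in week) 7.232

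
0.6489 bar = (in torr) 486.7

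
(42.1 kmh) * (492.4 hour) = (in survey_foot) 6.801e+07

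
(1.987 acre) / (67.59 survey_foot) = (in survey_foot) 1281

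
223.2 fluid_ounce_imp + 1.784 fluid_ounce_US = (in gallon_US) 1.689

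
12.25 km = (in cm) 1.225e+06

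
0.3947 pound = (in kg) 0.179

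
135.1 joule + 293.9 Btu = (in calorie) 7.414e+04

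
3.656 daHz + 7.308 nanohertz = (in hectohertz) 0.3656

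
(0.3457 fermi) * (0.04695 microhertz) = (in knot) 3.155e-23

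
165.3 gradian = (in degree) 148.8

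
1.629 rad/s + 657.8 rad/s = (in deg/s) 3.778e+04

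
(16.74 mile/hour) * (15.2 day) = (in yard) 1.075e+07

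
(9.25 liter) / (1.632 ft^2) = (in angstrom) 6.101e+08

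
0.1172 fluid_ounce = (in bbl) 2.18e-05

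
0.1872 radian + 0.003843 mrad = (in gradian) 11.92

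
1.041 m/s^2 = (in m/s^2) 1.041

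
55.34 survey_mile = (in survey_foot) 2.922e+05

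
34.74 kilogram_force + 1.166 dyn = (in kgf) 34.74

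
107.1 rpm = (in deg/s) 642.6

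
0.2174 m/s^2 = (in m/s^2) 0.2174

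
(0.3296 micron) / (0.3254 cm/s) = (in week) 1.675e-10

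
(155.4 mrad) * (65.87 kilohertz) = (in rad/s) 1.024e+04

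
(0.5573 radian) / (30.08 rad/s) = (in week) 3.063e-08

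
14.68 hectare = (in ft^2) 1.58e+06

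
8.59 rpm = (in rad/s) 0.8995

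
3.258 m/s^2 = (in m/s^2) 3.258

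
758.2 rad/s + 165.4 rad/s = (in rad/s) 923.6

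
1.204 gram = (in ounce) 0.04247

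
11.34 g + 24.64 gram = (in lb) 0.07932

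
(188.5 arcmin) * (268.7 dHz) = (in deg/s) 84.42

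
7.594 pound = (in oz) 121.5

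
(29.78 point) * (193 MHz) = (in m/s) 2.028e+06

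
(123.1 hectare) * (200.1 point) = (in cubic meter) 8.69e+04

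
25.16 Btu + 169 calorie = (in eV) 1.701e+23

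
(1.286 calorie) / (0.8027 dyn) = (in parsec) 2.172e-11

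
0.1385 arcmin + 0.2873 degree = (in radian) 0.005055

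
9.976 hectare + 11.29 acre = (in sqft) 1.566e+06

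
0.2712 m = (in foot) 0.8898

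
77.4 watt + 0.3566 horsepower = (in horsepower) 0.4604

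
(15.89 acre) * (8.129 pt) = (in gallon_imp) 4.056e+04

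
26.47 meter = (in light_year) 2.798e-15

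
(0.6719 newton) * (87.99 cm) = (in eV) 3.69e+18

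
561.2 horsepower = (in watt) 4.185e+05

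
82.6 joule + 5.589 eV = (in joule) 82.6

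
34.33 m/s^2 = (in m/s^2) 34.33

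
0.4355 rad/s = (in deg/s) 24.95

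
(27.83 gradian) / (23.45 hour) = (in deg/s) 0.0002967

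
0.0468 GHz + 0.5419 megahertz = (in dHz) 4.734e+08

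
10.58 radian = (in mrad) 1.058e+04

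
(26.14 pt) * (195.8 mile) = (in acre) 0.718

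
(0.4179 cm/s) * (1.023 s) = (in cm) 0.4275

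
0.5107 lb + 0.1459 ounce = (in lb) 0.5198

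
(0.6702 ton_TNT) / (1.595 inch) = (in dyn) 6.922e+15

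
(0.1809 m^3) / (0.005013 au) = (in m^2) 2.412e-10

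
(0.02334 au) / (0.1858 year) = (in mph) 1333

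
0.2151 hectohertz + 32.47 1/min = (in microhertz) 2.205e+07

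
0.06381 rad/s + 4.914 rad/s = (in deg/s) 285.2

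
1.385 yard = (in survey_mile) 0.0007869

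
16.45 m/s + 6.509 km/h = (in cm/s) 1826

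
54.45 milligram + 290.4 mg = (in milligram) 344.8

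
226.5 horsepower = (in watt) 1.689e+05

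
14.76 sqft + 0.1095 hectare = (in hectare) 0.1096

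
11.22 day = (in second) 9.694e+05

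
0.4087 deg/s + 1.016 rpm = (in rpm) 1.084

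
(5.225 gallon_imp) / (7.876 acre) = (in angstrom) 7452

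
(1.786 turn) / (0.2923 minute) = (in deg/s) 36.66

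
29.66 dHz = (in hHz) 0.02966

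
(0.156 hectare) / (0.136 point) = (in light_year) 3.437e-09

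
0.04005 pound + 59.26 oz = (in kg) 1.698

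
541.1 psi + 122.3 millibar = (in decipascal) 3.743e+07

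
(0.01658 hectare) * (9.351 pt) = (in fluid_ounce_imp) 1.925e+04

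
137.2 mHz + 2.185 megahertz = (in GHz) 0.002185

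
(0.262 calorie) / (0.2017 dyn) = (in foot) 1.783e+06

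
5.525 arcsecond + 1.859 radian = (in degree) 106.5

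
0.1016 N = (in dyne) 1.016e+04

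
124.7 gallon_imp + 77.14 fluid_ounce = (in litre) 569.2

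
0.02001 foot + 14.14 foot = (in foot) 14.16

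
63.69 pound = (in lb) 63.69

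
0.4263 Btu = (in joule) 449.8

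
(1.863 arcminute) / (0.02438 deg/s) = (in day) 1.474e-05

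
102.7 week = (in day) 718.9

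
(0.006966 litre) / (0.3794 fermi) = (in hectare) 1.836e+06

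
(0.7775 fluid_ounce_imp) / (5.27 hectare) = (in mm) 4.192e-07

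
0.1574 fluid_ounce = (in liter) 0.004655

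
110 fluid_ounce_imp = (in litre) 3.125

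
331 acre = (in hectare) 134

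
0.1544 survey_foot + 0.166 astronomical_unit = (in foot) 8.147e+10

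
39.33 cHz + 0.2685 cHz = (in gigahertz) 3.96e-10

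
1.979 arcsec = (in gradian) 0.0006108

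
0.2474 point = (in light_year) 9.225e-21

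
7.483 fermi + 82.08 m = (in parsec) 2.66e-15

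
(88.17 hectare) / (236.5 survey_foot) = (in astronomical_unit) 8.176e-08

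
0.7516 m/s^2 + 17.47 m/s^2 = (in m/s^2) 18.22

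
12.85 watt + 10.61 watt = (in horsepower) 0.03146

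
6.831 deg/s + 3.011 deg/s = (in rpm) 1.64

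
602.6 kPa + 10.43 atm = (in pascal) 1.659e+06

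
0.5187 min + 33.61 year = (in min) 1.767e+07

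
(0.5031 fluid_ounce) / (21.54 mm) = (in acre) 1.707e-07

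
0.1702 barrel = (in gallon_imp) 5.952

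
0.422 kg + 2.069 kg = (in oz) 87.87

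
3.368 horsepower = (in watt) 2512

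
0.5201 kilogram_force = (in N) 5.1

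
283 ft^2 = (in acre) 0.006497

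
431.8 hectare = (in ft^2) 4.648e+07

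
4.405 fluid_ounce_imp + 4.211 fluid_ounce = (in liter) 0.2497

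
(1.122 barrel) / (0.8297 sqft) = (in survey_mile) 0.001438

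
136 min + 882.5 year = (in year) 882.5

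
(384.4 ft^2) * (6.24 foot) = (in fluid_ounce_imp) 2.391e+06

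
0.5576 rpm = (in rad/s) 0.05839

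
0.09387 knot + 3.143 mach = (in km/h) 3853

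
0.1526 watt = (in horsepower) 0.0002046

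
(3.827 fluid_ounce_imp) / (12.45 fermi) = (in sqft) 9.401e+10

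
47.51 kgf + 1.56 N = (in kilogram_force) 47.67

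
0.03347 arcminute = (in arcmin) 0.03347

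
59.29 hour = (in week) 0.3529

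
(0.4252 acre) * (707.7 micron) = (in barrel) 7.659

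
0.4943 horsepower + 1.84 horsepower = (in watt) 1741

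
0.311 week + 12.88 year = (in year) 12.89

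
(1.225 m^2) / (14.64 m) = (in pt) 237.2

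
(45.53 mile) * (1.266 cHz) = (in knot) 1803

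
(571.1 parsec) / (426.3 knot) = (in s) 8.035e+16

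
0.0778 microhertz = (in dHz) 7.78e-07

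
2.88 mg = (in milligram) 2.88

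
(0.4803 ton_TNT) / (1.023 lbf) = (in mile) 2.744e+05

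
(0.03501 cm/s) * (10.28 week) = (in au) 1.455e-08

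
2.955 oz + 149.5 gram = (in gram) 233.3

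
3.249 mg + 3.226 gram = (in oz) 0.1139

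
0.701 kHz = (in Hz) 701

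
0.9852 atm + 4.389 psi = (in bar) 1.301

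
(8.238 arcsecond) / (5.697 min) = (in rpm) 1.116e-06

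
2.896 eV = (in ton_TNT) 1.109e-28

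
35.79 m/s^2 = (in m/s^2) 35.79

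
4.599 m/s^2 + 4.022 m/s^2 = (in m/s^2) 8.621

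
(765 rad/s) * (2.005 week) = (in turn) 1.476e+08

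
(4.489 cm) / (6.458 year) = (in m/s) 2.204e-10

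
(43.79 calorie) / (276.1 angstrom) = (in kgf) 6.767e+08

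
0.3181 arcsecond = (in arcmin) 0.005302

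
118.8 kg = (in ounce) 4191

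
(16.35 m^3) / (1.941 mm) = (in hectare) 0.8423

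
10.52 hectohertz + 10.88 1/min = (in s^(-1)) 1052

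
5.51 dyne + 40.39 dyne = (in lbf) 0.0001032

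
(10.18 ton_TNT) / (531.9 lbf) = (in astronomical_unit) 0.0001203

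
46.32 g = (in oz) 1.634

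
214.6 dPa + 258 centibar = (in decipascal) 2.58e+06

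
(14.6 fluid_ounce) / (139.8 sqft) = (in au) 2.222e-16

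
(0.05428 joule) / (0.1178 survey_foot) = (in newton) 1.512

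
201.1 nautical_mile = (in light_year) 3.937e-11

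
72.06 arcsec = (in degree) 0.02002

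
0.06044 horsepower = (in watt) 45.07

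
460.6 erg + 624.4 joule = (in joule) 624.4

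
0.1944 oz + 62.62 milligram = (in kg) 0.005574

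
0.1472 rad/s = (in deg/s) 8.434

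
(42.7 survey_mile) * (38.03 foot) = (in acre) 196.8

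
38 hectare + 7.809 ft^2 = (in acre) 93.9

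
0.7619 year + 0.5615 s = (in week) 39.73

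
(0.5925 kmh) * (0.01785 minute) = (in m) 0.1763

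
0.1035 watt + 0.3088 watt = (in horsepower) 0.0005529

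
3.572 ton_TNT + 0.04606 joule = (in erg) 1.495e+17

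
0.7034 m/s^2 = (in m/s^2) 0.7034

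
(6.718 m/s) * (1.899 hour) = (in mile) 28.54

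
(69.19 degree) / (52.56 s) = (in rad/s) 0.02298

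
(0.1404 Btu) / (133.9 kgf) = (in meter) 0.1128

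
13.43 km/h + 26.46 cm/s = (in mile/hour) 8.937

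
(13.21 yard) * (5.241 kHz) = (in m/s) 6.331e+04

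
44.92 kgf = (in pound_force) 99.03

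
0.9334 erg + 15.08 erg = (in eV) 9.995e+12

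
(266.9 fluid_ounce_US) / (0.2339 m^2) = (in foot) 0.1107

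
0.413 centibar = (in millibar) 4.13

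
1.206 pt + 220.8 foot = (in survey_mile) 0.04182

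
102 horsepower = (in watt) 7.606e+04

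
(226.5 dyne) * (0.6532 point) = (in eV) 3.258e+12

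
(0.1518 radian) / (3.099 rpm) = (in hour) 0.0001299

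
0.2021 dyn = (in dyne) 0.2021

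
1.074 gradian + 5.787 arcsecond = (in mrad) 16.9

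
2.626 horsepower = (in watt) 1958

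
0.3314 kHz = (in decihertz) 3314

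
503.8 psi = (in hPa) 3.474e+04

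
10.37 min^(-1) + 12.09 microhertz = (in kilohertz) 0.0001728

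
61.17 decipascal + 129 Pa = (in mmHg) 1.013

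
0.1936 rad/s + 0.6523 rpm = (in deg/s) 15.01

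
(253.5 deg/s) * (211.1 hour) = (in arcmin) 1.156e+10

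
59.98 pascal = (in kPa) 0.05998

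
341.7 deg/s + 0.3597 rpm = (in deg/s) 343.9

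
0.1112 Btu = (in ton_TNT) 2.804e-08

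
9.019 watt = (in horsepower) 0.01209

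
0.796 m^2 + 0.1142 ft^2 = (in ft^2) 8.682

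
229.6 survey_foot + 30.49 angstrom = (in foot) 229.6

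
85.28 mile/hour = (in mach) 0.112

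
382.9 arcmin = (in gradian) 7.091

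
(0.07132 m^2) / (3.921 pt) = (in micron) 5.156e+07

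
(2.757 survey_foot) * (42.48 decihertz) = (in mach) 0.01048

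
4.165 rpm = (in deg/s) 24.99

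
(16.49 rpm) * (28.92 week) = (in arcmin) 1.038e+11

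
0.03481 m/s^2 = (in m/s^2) 0.03481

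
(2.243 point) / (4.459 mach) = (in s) 5.212e-07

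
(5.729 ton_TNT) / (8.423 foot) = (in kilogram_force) 9.521e+08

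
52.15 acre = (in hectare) 21.1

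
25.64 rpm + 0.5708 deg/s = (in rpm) 25.74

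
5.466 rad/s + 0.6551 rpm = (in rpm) 52.85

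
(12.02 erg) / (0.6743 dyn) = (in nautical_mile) 9.625e-05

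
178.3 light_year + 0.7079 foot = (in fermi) 1.687e+33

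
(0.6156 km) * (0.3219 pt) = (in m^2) 0.06991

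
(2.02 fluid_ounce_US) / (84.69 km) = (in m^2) 7.054e-10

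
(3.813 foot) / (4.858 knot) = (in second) 0.465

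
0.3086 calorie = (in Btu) 0.001224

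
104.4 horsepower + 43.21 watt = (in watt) 7.789e+04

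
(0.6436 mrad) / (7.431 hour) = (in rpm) 2.297e-07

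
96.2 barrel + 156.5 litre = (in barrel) 97.18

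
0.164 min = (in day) 0.0001139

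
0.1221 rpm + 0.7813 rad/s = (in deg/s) 45.5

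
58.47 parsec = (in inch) 7.103e+19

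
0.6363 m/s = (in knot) 1.237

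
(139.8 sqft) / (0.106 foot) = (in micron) 4.02e+08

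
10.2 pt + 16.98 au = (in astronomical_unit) 16.98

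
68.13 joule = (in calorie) 16.28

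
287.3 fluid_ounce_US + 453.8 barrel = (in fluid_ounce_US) 2.44e+06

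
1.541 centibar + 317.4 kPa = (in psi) 46.26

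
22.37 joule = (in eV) 1.396e+20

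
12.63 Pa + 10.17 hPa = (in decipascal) 1.03e+04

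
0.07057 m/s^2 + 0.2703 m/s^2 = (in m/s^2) 0.3409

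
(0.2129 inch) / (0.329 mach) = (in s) 4.827e-05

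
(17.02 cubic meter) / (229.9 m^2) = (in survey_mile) 4.6e-05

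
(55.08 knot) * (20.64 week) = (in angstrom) 3.537e+18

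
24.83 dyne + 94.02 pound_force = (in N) 418.2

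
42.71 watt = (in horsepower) 0.05728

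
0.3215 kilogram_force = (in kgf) 0.3215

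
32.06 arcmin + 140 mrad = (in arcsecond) 3.08e+04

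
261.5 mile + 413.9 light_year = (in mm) 3.916e+21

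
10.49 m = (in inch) 413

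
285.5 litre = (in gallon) 75.42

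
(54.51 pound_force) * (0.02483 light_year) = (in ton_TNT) 1.361e+07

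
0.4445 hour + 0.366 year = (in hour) 3207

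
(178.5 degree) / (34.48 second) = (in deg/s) 5.177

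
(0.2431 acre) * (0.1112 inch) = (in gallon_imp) 611.2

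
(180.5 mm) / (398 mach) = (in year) 4.223e-14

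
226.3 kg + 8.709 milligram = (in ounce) 7982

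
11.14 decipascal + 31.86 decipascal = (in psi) 0.0006237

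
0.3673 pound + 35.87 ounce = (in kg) 1.184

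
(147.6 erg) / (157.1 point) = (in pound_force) 5.987e-05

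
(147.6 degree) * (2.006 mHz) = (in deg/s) 0.2961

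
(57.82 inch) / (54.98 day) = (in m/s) 3.092e-07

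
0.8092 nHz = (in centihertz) 8.092e-08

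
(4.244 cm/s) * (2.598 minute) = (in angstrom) 6.616e+10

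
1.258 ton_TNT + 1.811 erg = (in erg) 5.263e+16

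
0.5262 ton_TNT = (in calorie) 5.262e+08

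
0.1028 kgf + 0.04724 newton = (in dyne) 1.055e+05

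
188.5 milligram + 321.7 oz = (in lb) 20.11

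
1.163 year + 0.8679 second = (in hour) 1.019e+04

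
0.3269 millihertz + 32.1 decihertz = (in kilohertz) 0.00321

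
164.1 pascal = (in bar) 0.001641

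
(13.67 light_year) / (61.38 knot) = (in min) 6.826e+13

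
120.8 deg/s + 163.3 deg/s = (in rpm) 47.35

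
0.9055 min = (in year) 1.723e-06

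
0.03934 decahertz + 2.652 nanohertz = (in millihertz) 393.4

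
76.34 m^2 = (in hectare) 0.007634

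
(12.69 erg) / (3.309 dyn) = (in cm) 3.835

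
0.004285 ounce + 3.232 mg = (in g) 0.1247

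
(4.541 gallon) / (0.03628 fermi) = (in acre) 1.171e+11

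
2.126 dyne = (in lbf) 4.779e-06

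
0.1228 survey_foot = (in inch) 1.474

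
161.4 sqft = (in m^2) 14.99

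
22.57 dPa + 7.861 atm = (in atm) 7.861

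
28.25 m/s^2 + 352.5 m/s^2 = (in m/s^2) 380.8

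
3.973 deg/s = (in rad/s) 0.06934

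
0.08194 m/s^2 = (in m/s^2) 0.08194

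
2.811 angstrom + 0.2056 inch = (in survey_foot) 0.01713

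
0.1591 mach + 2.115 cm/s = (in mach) 0.1592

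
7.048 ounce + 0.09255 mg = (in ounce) 7.048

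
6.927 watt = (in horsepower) 0.009289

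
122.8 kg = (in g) 1.228e+05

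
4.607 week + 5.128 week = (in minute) 9.813e+04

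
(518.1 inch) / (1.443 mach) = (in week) 4.428e-08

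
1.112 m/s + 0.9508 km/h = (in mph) 3.078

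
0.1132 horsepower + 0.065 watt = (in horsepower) 0.1133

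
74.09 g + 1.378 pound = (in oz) 24.66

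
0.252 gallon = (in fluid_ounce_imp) 33.57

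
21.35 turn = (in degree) 7686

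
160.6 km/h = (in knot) 86.72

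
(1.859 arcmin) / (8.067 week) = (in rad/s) 1.108e-10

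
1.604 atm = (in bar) 1.625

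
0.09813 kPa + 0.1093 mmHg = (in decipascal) 1127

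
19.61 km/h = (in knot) 10.59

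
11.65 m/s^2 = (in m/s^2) 11.65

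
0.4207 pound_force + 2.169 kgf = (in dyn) 2.314e+06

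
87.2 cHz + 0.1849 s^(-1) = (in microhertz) 1.057e+06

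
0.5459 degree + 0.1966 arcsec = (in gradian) 0.6066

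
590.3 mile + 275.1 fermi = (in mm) 9.5e+08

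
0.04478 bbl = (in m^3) 0.007119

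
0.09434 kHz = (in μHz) 9.434e+07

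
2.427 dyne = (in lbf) 5.456e-06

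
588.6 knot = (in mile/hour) 677.3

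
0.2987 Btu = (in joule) 315.1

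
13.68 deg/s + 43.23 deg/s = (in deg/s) 56.91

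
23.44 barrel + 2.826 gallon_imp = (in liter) 3740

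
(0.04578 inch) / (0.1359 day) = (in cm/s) 9.903e-06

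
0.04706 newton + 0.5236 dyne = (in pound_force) 0.01058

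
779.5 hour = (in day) 32.48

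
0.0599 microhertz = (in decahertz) 5.99e-09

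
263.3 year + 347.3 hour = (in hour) 2.307e+06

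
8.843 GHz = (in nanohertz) 8.843e+18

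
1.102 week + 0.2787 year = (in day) 109.4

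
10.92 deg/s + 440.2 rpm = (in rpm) 442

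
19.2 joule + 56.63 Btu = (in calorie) 1.428e+04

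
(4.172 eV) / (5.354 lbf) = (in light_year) 2.967e-36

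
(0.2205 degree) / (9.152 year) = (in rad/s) 1.333e-11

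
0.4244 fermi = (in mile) 2.637e-19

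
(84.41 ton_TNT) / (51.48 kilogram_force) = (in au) 0.004676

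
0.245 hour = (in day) 0.01021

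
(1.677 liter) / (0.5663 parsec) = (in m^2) 9.597e-20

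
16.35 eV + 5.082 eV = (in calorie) 8.207e-19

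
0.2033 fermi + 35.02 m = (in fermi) 3.502e+16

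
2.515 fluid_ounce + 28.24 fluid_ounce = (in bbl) 0.005721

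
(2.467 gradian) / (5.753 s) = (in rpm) 0.06432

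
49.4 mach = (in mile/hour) 3.763e+04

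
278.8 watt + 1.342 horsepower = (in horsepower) 1.716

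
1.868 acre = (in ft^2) 8.137e+04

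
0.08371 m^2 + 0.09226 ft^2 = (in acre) 2.28e-05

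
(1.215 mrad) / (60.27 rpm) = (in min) 3.208e-06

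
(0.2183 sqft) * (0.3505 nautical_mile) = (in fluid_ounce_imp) 4.633e+05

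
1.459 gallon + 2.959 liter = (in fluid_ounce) 286.8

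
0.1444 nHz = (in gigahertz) 1.444e-19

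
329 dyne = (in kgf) 0.0003355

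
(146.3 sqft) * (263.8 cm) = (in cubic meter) 35.85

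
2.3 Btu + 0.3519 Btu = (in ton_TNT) 6.687e-07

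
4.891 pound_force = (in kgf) 2.219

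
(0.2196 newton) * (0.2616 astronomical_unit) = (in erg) 8.594e+16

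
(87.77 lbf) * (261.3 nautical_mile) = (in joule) 1.889e+08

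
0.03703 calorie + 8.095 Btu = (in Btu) 8.095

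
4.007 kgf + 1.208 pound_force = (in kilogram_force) 4.555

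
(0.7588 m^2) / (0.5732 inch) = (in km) 0.05212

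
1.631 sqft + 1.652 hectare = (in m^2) 1.652e+04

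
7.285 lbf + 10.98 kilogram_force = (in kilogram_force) 14.28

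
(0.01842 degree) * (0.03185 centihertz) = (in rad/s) 1.024e-07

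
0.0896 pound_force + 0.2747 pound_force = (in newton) 1.62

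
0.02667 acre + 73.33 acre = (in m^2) 2.969e+05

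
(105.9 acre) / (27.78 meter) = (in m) 1.543e+04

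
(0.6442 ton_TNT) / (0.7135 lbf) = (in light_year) 8.977e-08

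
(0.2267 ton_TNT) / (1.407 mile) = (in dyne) 4.189e+10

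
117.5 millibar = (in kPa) 11.75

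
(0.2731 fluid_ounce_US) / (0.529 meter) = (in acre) 3.773e-09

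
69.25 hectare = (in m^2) 6.925e+05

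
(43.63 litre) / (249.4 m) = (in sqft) 0.001883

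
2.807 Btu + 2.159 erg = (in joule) 2962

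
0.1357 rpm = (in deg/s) 0.8142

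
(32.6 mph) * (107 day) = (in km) 1.347e+05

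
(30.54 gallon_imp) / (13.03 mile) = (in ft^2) 7.127e-05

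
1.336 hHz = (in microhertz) 1.336e+08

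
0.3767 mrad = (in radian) 0.0003767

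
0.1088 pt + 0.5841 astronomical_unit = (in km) 8.738e+07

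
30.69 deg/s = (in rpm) 5.115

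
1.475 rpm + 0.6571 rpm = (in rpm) 2.132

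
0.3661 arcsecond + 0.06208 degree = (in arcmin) 3.731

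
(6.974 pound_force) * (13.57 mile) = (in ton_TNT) 0.0001619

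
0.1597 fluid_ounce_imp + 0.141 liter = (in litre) 0.1455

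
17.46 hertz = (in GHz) 1.746e-08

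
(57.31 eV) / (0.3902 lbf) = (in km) 5.29e-21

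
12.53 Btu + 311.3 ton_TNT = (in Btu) 1.235e+09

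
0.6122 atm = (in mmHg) 465.3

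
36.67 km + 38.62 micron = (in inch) 1.444e+06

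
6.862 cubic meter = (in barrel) 43.16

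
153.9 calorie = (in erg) 6.439e+09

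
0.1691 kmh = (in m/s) 0.04697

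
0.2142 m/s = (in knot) 0.4164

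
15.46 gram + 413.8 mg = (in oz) 0.5599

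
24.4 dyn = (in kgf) 2.488e-05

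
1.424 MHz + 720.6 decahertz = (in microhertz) 1.431e+12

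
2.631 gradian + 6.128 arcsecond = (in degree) 2.37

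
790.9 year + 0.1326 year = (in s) 2.495e+10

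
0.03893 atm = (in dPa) 3.945e+04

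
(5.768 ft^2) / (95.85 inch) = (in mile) 0.0001368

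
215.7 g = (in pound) 0.4755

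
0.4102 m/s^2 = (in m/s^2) 0.4102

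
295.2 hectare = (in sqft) 3.178e+07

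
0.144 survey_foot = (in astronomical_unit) 2.934e-13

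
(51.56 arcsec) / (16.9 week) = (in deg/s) 1.401e-09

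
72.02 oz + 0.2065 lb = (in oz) 75.32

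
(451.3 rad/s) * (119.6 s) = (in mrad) 5.398e+07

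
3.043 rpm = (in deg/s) 18.26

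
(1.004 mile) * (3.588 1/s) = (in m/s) 5797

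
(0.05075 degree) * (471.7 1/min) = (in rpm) 0.0665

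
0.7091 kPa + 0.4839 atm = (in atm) 0.4909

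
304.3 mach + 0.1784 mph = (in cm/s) 1.036e+07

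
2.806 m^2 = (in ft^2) 30.2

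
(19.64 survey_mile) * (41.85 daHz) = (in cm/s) 1.323e+09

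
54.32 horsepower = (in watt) 4.051e+04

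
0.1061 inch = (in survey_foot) 0.008842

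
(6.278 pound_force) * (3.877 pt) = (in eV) 2.384e+17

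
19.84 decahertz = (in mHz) 1.984e+05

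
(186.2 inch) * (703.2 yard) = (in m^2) 3041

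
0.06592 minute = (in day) 4.578e-05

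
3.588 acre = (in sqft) 1.563e+05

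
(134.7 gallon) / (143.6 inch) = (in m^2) 0.1398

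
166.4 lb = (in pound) 166.4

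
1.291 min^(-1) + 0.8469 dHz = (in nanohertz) 1.062e+08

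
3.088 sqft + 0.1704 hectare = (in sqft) 1.834e+04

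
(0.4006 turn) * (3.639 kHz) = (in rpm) 8.747e+04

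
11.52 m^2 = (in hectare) 0.001152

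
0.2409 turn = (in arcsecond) 3.122e+05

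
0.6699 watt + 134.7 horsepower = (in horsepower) 134.7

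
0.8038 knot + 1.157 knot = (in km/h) 3.631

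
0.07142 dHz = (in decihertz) 0.07142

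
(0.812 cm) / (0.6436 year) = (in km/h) 1.44e-09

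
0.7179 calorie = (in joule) 3.004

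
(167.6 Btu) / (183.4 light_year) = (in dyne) 1.019e-08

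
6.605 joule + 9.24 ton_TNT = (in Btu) 3.664e+07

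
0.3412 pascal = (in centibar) 0.0003412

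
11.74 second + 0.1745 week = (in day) 1.222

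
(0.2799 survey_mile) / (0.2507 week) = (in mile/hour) 0.006646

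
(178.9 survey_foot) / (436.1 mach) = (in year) 1.164e-11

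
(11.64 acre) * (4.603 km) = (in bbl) 1.364e+09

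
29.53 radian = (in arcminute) 1.015e+05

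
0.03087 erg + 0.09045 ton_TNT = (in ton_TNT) 0.09045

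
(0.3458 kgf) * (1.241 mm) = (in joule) 0.004208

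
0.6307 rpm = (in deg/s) 3.784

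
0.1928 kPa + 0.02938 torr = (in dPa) 1967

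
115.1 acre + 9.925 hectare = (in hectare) 56.5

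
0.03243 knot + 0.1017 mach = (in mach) 0.1017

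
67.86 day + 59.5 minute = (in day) 67.9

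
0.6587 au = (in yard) 1.078e+11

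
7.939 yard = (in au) 4.853e-11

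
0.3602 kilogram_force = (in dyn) 3.532e+05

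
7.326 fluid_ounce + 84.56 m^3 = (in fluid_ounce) 2.859e+06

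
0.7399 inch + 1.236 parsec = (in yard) 4.171e+16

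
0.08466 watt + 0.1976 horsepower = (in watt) 147.4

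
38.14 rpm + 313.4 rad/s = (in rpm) 3031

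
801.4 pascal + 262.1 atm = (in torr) 1.992e+05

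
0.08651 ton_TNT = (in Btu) 3.431e+05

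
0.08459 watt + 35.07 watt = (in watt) 35.15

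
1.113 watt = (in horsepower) 0.001493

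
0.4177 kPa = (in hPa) 4.177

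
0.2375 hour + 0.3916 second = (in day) 0.0099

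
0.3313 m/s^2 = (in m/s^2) 0.3313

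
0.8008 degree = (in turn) 0.002224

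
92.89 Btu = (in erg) 9.8e+11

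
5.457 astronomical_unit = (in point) 2.314e+15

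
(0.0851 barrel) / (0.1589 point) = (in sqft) 2598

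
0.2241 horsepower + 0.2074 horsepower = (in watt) 321.8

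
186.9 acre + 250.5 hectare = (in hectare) 326.1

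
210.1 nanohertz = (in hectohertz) 2.101e-09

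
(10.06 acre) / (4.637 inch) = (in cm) 3.457e+07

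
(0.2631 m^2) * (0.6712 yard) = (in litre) 161.5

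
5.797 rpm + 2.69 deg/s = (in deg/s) 37.47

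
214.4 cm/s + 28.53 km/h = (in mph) 22.52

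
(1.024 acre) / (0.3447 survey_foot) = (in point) 1.118e+08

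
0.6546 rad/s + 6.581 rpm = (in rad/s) 1.344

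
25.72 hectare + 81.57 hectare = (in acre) 265.1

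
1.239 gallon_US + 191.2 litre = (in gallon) 51.75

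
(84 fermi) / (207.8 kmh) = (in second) 1.455e-15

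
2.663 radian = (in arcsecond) 5.493e+05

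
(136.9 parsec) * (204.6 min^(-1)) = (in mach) 4.23e+16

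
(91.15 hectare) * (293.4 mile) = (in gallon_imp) 9.467e+13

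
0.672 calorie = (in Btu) 0.002665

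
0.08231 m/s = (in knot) 0.16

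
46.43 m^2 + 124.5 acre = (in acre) 124.5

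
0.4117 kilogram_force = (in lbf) 0.9076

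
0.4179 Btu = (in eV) 2.752e+21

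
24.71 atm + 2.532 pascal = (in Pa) 2.504e+06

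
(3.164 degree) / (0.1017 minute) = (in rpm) 0.08642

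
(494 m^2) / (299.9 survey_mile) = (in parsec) 3.317e-20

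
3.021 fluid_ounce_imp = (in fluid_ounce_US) 2.902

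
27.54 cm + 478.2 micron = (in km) 0.0002759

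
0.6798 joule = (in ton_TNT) 1.625e-10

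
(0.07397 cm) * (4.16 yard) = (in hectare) 2.814e-07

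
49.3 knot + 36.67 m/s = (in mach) 0.1822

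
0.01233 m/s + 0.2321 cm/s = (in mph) 0.03277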